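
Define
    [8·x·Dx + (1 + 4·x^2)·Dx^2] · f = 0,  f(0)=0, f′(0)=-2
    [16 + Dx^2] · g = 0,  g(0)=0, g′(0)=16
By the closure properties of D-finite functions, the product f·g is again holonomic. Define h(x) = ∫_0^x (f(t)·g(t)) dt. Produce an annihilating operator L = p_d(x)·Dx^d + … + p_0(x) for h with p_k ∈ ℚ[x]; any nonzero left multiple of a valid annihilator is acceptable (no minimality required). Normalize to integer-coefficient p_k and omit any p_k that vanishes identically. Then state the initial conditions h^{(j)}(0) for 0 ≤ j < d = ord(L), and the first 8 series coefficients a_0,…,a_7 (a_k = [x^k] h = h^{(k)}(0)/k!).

f: a_k = 0, -2, 0, 8/3, 0, -32/5, 0, 128/7, …
g: a_k = 0, 16, 0, -128/3, 0, 512/15, 0, -4096/315, …
Product ⇒ symmetric product L₀, ord ≤ 4.
h=∫h₀ ⇒ L = L₀·Dx.
L = (2560 + 29696·x^2 + 118784·x^4 + 262144·x^6 + 262144·x^8)·Dx + (1536·x + 14336·x^3 + 49152·x^5 + 65536·x^7)·Dx^2 + (240 + 3008·x^2 + 13824·x^4 + 32768·x^6 + 32768·x^8)·Dx^3 + (96·x + 896·x^3 + 3072·x^5 + 4096·x^7)·Dx^4 + (5 + 72·x^2 + 400·x^4 + 1024·x^6 + 1024·x^8)·Dx^5  (order 5).
h: a_k = 0, 0, 0, -32/3, 0, 128/5, 0, -2560/63, …
ICs: h(0) = 0, h′(0) = 0, h′′(0) = 0, h′′′(0) = -64, h′′′′(0) = 0.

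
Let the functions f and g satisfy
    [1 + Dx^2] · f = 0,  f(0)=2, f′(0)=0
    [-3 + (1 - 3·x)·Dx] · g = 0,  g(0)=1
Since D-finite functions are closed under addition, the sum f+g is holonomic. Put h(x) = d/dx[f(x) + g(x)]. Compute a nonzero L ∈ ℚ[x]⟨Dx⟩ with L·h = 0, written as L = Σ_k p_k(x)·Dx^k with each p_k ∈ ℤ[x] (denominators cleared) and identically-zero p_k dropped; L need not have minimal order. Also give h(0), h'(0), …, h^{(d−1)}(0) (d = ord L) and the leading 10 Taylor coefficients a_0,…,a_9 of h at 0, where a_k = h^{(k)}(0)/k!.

L = (654 - 36·x + 54·x^2) + (-55 + 171·x - 27·x^2 + 27·x^3)·Dx + (654 - 36·x + 54·x^2)·Dx^2 + (-55 + 171·x - 27·x^2 + 27·x^3)·Dx^3  (order 3).
h: a_k = 3, 16, 81, 973/3, 1215, 262439/60, 15309, 132269761/2520, 177147, 107138505599/181440, …
ICs: h(0) = 3, h′(0) = 16, h′′(0) = 162.

f: a_k = 2, 0, -1, 0, 1/12, 0, -1/360, 0, 1/20160, 0, …
g: a_k = 1, 3, 9, 27, 81, 243, 729, 2187, 6561, 19683, …
Weyl lclm of L_f,L_g ⇒ L₀ (ord ≤ 3).
h=h₀': d/dx-closure on L₀ ⇒ L.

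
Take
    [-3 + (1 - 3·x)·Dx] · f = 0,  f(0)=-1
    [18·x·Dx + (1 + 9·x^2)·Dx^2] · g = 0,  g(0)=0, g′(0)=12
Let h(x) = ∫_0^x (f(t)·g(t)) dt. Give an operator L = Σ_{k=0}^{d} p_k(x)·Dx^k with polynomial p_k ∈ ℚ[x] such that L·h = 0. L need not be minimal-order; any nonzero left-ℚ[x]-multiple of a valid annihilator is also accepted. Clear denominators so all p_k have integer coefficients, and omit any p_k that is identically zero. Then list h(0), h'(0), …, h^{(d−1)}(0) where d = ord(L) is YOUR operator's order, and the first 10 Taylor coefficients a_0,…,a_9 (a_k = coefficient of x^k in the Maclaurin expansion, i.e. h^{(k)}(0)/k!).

L = 54·x·Dx + (6 - 18·x + 108·x^2)·Dx^2 + (-1 + 3·x - 9·x^2 + 27·x^3)·Dx^3  (order 3).
h: a_k = 0, 0, -6, -12, -18, -216/5, -702/5, -12636/35, -27702/35, -73872/35, …
ICs: h(0) = 0, h′(0) = 0, h′′(0) = -12.

f: a_k = -1, -3, -9, -27, -81, -243, -729, -2187, -6561, -19683, …
g: a_k = 0, 12, 0, -36, 0, 972/5, 0, -8748/7, 0, 8748, …
L₀ := L_f ⊗_s L_g (sym. prod.), ord ≤ 2.
h=∫₀ˣh₀: take L = L₀·Dx.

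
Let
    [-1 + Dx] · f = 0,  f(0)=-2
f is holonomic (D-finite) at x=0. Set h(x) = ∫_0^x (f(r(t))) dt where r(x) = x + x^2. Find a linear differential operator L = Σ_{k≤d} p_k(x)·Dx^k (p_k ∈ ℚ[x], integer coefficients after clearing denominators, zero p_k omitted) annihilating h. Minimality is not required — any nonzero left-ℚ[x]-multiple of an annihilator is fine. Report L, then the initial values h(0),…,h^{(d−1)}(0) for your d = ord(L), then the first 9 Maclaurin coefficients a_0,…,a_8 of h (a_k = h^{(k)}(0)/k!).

L = (-1 - 2·x)·Dx + Dx^2  (order 2).
h: a_k = 0, -2, -1, -1, -7/12, -5/12, -9/40, -331/2520, -1303/20160, …
ICs: h(0) = 0, h′(0) = -2.

f: a_k = -2, -2, -1, -1/3, -1/12, -1/60, -1/360, -1/2520, -1/20160, …
Change of var in L_f (x↦r) gives L₀.
∫: right-multiply L₀ by Dx.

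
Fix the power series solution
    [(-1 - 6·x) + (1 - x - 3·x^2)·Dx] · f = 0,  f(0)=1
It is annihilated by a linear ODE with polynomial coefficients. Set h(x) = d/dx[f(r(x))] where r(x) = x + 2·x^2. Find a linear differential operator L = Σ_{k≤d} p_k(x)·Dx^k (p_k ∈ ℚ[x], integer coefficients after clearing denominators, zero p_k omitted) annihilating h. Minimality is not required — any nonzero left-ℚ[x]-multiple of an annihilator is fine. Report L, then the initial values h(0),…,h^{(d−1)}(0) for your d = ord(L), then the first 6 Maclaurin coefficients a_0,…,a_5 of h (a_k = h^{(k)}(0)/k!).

f: a_k = 1, 1, 4, 7, 19, 40, …
f∘r: x↦r, Dx↦Dx/r' in L_f ⇒ L₀.
Derive L from L₀ (diff closure).
L = (12 + 102·x + 366·x^2 + 1008·x^3 + 2808·x^4 + 4320·x^5 + 2880·x^6) + (-1 - 9·x - 21·x^2 + 50·x^3 + 360·x^4 + 792·x^5 + 1008·x^6 + 576·x^7)·Dx  (order 1).
h: a_k = 1, 12, 69, 308, 1380, 6054, …
ICs: h(0) = 1.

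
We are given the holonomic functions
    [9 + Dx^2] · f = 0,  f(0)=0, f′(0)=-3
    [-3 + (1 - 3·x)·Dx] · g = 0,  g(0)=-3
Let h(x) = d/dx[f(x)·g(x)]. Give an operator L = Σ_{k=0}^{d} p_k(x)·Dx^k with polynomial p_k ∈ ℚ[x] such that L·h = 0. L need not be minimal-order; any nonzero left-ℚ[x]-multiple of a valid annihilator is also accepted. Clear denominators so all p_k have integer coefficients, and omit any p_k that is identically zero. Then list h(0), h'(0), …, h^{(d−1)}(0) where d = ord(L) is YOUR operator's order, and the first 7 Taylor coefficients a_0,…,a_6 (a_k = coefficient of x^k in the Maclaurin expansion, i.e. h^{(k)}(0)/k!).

f: a_k = 0, -3, 0, 9/2, 0, -81/40, 0, …
g: a_k = -3, -9, -27, -81, -243, -729, -2187, …
L₀ := L_f ⊗_s L_g (sym. prod.), ord ≤ 2.
Derive L from L₀ (diff closure).
L = (-9 - 54·x + 81·x^2) + (-6 + 18·x)·Dx + (1 - 6·x + 9·x^2)·Dx^2  (order 2).
h: a_k = 9, 54, 405/2, 810, 24543/8, 220887/20, 3091689/80, …
ICs: h(0) = 9, h′(0) = 54.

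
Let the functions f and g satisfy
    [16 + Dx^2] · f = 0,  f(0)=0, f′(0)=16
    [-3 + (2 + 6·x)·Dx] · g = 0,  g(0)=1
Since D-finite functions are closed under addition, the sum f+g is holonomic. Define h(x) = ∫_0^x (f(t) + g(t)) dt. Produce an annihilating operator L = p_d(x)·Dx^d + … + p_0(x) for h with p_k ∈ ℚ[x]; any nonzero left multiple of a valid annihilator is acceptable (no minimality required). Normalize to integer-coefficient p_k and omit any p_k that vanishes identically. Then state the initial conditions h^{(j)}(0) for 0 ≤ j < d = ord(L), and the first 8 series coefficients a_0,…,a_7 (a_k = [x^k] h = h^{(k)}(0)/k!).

f: a_k = 0, 16, 0, -128/3, 0, 512/15, 0, -4096/315, …
g: a_k = 1, 3/2, -9/8, 27/16, -405/128, 1701/256, -15309/1024, 72171/2048, …
Sum ⇒ L₀ = lclm(L_f,L_g) in ℚ(x)⟨Dx⟩.
h=∫₀ˣh₀: take L = L₀·Dx.
L = (-4368 - 18432·x - 27648·x^2)·Dx + (1760 + 17568·x + 55296·x^2 + 55296·x^3)·Dx^2 + (-273 - 1152·x - 1728·x^2)·Dx^3 + (110 + 1098·x + 3456·x^2 + 3456·x^3)·Dx^4  (order 4).
h: a_k = 0, 1, 35/4, -3/8, -1967/192, -81/128, 156587/23040, -2187/1024, …
ICs: h(0) = 0, h′(0) = 1, h′′(0) = 35/2, h′′′(0) = -9/4.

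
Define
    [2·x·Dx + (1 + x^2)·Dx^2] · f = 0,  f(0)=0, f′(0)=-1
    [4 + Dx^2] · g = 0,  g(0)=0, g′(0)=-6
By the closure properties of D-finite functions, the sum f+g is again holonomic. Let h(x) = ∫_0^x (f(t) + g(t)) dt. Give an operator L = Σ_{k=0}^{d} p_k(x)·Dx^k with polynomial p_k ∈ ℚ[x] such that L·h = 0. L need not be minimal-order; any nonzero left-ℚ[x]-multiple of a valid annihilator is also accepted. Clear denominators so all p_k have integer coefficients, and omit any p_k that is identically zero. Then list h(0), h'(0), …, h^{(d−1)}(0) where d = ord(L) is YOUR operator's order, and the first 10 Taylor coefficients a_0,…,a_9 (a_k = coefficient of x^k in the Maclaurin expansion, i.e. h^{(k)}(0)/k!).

f: a_k = 0, -1, 0, 1/3, 0, -1/5, 0, 1/7, 0, -1/9, …
g: a_k = 0, -6, 0, 4, 0, -4/5, 0, 8/105, 0, -4/945, …
h₀=f+g: left-lcm gives L₀, ord ≤ 4.
h=∫h₀ ⇒ L = L₀·Dx.
L = (-32·x + 80·x^3 + 16·x^5)·Dx^2 + (4 + 32·x^2 + 36·x^4 + 8·x^6)·Dx^3 + (-8·x + 20·x^3 + 4·x^5)·Dx^4 + (1 + 8·x^2 + 9·x^4 + 2·x^6)·Dx^5  (order 5).
h: a_k = 0, 0, -7/2, 0, 13/12, 0, -1/6, 0, 23/840, 0, …
ICs: h(0) = 0, h′(0) = 0, h′′(0) = -7, h′′′(0) = 0, h′′′′(0) = 26.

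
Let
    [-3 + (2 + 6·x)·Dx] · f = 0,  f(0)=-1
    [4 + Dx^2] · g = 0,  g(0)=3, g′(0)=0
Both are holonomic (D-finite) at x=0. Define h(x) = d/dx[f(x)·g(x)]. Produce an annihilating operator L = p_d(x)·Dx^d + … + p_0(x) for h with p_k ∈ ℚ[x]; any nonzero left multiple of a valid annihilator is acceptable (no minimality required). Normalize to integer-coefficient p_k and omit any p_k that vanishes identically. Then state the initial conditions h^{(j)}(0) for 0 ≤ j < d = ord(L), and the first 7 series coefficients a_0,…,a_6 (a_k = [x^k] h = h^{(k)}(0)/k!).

L = (1453 + 11712·x + 26784·x^2 + 27648·x^3 + 20736·x^4) + (132 - 756·x - 5184·x^2 - 5184·x^3)·Dx + (172 + 1416·x + 4428·x^2 + 6912·x^3 + 5184·x^4)·Dx^2  (order 2).
h: a_k = -9/2, 75/4, 189/16, 95/32, -16395/256, 435961/2560, -4933523/10240, …
ICs: h(0) = -9/2, h′(0) = 75/4.

f: a_k = -1, -3/2, 9/8, -27/16, 405/128, -1701/256, 15309/1024, …
g: a_k = 3, 0, -6, 0, 2, 0, -4/15, …
f·g: L₀ = L_f ⊗_s L_g, ord ≤ 1·2.
h₀' ⇒ L via d/dx closure of L₀.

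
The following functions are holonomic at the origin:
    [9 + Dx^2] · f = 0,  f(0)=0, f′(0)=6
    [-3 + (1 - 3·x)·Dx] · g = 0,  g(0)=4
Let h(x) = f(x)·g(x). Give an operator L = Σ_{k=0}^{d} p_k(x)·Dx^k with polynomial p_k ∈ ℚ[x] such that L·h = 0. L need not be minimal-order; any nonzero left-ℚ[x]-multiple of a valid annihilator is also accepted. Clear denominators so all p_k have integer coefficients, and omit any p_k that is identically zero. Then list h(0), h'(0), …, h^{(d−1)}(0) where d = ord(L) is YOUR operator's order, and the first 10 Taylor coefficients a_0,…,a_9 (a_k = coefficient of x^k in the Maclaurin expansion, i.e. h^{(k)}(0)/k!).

f: a_k = 0, 6, 0, -9, 0, 81/20, 0, -243/280, 0, 243/2240, …
g: a_k = 4, 12, 36, 108, 324, 972, 2916, 8748, 26244, 78732, …
f·g: L₀ = L_f ⊗_s L_g, ord ≤ 2·1.
L = (-9 + 27·x) + 6·Dx + (-1 + 3·x)·Dx^2  (order 2).
h: a_k = 0, 24, 72, 180, 540, 8181/5, 24543/5, 1030563/70, 3091689/70, 74200779/560, …
ICs: h(0) = 0, h′(0) = 24.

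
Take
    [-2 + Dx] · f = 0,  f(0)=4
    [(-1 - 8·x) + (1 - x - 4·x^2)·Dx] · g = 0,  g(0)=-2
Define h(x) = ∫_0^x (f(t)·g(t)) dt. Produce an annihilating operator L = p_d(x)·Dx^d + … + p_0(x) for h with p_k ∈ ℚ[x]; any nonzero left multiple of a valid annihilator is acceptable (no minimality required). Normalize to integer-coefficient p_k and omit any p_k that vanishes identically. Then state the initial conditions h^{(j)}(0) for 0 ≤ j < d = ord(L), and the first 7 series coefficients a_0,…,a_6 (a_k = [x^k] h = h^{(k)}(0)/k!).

f: a_k = 4, 8, 8, 16/3, 8/3, 16/15, 16/45, …
g: a_k = -2, -2, -10, -18, -58, -130, -362, …
h₀=f·g: eliminate ⇒ L₀, order ≤ 1·1.
h=∫₀ˣh₀: take L = L₀·Dx.
L = (3 + 6·x - 8·x^2)·Dx + (-1 + x + 4·x^2)·Dx^2  (order 2).
h: a_k = 0, -8, -12, -24, -134/3, -472/5, -2972/15, …
ICs: h(0) = 0, h′(0) = -8.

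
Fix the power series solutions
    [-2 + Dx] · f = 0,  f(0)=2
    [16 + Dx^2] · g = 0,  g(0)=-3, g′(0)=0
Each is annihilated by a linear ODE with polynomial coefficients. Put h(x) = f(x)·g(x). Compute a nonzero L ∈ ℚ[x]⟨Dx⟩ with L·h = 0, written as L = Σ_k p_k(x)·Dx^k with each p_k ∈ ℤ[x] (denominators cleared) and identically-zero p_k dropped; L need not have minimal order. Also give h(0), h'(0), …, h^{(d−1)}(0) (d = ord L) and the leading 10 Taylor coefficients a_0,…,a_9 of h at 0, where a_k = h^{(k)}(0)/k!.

L = 20 - 4·Dx + Dx^2  (order 2).
h: a_k = -6, -12, 36, 88, 28, -328/5, -312/5, -464/105, 2108/105, 9592/945, …
ICs: h(0) = -6, h′(0) = -12.

f: a_k = 2, 4, 4, 8/3, 4/3, 8/15, 8/45, 16/315, 4/315, 8/2835, …
g: a_k = -3, 0, 24, 0, -32, 0, 256/15, 0, -512/105, 0, …
L₀ := L_f ⊗_s L_g (sym. prod.), ord ≤ 2.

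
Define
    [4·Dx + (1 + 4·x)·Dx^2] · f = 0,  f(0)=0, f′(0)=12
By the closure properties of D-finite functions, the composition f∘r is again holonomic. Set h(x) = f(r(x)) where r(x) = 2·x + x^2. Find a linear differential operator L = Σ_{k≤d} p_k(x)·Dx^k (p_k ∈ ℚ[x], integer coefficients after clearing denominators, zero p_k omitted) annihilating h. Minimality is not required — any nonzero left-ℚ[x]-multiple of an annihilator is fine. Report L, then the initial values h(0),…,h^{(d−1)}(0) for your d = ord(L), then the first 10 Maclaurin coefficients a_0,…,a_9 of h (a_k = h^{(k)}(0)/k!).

f: a_k = 0, 12, -24, 64, -192, 3072/5, -2048, 49152/7, -24576, 262144/3, …
Substitute x→r, Dx→(1/r')Dx; clear ⇒ L₀.
L = (7 + 8·x + 4·x^2)·Dx + (1 + 9·x + 12·x^2 + 4·x^3)·Dx^2  (order 2).
h: a_k = 0, 24, -84, 416, -2328, 69504/5, -86464, 3872256/7, -3612864, 71911424/3, …
ICs: h(0) = 0, h′(0) = 24.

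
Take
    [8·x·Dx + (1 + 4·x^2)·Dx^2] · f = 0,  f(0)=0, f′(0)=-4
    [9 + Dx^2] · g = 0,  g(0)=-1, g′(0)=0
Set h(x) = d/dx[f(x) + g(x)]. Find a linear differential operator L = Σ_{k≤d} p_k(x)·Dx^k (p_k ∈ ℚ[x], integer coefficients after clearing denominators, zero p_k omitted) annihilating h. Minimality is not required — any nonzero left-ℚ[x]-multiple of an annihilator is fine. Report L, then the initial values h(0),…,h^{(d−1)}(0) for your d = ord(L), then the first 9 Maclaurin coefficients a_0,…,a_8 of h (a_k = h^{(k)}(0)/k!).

L = (-2808·x + 19008·x^3 + 10368·x^5) + (9 + 1548·x^2 + 7344·x^4 + 5184·x^6)·Dx + (-312·x + 2112·x^3 + 1152·x^5)·Dx^2 + (1 + 172·x^2 + 816·x^4 + 576·x^6)·Dx^3  (order 3).
h: a_k = -4, 9, 16, -27/2, -64, 243/40, 256, -729/560, -1024, …
ICs: h(0) = -4, h′(0) = 9, h′′(0) = 32.

f: a_k = 0, -4, 0, 16/3, 0, -64/5, 0, 256/7, 0, …
g: a_k = -1, 0, 9/2, 0, -27/8, 0, 81/80, 0, -729/4480, …
f+g: L₀ = lclm(L_f,L_g), ord ≤ 2+2.
Differentiate: ansatz ord ≤ ord L₀ ⇒ L.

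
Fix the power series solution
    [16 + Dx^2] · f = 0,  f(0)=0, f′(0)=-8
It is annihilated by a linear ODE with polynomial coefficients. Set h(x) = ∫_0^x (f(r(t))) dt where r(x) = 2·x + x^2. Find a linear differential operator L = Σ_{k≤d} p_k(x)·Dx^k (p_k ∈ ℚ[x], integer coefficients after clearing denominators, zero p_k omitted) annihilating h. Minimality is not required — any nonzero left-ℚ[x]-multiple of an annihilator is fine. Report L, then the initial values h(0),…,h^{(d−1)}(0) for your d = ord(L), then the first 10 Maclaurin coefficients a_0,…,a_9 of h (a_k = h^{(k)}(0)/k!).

f: a_k = 0, -8, 0, 64/3, 0, -256/15, 0, 2048/315, 0, -4096/2835, …
L₀ from L_f via x↦r, Dx↦r'^{-1}Dx.
Integrate: L := L₀·Dx.
L = (64 + 192·x + 192·x^2 + 64·x^3)·Dx - Dx^2 + (1 + x)·Dx^3  (order 3).
h: a_k = 0, 0, -8, -8/3, 128/3, 256/5, -3136/45, -192, -20992/315, 100352/405, …
ICs: h(0) = 0, h′(0) = 0, h′′(0) = -16.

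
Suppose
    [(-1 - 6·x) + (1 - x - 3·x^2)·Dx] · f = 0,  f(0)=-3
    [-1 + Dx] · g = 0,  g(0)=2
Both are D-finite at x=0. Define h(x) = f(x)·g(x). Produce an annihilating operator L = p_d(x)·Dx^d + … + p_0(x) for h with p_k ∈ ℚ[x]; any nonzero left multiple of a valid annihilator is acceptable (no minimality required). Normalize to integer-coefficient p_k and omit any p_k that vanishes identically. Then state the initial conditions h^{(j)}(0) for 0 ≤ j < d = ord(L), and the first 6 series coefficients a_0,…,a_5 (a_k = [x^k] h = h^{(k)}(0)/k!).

L = (2 + 5·x - 3·x^2) + (-1 + x + 3·x^2)·Dx  (order 1).
h: a_k = -6, -12, -33, -70, -677/4, -3793/10, …
ICs: h(0) = -6.

f: a_k = -3, -3, -12, -21, -57, -120, …
g: a_k = 2, 2, 1, 1/3, 1/12, 1/60, …
h₀=f·g: eliminate ⇒ L₀, order ≤ 1·1.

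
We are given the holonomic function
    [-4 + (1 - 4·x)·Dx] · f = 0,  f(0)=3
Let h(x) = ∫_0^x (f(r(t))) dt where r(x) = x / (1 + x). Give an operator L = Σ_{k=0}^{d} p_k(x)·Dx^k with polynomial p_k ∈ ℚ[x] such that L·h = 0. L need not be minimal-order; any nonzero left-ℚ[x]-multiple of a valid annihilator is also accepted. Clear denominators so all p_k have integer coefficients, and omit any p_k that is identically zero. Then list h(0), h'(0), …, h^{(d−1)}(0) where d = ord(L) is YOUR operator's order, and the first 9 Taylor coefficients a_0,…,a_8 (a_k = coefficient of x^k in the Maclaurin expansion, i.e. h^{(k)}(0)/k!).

L = 4·Dx + (-1 + 2·x + 3·x^2)·Dx^2  (order 2).
h: a_k = 0, 3, 6, 12, 27, 324/5, 162, 2916/7, 2187/2, …
ICs: h(0) = 0, h′(0) = 3.

f: a_k = 3, 12, 48, 192, 768, 3072, 12288, 49152, 196608, …
Change of var in L_f (x↦r) gives L₀.
Integrate: L := L₀·Dx.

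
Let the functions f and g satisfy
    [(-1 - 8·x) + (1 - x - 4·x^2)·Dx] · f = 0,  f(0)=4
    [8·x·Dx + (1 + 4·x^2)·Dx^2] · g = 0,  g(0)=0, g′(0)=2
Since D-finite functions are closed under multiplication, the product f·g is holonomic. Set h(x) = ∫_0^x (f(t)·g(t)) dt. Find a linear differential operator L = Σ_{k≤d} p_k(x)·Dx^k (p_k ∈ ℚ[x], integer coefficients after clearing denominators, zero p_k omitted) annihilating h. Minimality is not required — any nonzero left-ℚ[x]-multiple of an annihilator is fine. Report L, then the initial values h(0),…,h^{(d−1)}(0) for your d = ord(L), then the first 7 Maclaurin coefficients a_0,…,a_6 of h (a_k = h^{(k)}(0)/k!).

f: a_k = 4, 4, 20, 36, 116, 260, 724, …
g: a_k = 0, 2, 0, -8/3, 0, 32/5, 0, …
f·g: L₀ = L_f ⊗_s L_g, ord ≤ 1·2.
h=∫₀ˣh₀: take L = L₀·Dx.
L = (8 + 8·x + 96·x^2)·Dx + (2 + 8·x + 16·x^2 + 96·x^3)·Dx^2 + (-1 + x + 4·x^3 + 16·x^4)·Dx^3  (order 3).
h: a_k = 0, 0, 4, 8/3, 22/3, 184/15, 1532/45, …
ICs: h(0) = 0, h′(0) = 0, h′′(0) = 8.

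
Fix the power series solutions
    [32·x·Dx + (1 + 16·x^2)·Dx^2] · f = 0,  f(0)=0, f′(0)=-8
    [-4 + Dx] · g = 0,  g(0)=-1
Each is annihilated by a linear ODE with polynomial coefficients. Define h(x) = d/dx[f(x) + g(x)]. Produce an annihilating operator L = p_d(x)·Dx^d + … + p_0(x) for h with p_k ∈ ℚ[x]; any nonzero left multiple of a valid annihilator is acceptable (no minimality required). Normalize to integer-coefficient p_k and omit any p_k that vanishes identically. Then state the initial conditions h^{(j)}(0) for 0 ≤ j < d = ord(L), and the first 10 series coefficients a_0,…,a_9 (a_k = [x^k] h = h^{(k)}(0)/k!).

L = (32 - 256·x - 512·x^2) + (-12 + 48·x + 64·x^2 - 256·x^3)·Dx + (1 + 4·x + 16·x^2 + 64·x^3)·Dx^2  (order 2).
h: a_k = -12, -16, 96, -128/3, -6272/3, -512/15, 1473536/45, -4096/315, -165152768/315, -8192/2835, …
ICs: h(0) = -12, h′(0) = -16.

f: a_k = 0, -8, 0, 128/3, 0, -2048/5, 0, 32768/7, 0, -524288/9, …
g: a_k = -1, -4, -8, -32/3, -32/3, -128/15, -256/45, -1024/315, -512/315, -2048/2835, …
L₀ := lclm(L_f,L_g); ord L₀ ≤ 2+1.
Differentiate: ansatz ord ≤ ord L₀ ⇒ L.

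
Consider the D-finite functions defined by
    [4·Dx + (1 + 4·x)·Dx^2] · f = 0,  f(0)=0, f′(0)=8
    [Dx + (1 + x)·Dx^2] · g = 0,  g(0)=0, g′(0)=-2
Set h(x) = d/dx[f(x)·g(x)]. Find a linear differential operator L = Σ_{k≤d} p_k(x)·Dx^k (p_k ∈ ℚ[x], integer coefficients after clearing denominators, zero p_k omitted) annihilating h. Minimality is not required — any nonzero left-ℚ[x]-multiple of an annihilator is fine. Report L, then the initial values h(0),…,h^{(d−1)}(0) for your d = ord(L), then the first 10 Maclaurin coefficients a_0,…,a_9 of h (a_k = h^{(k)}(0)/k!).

f: a_k = 0, 8, -16, 128/3, -128, 2048/5, -4096/3, 32768/7, -16384, 524288/9, …
g: a_k = 0, -2, 1, -2/3, 1/2, -2/5, 1/3, -2/7, 1/4, -2/9, …
Product ⇒ symmetric product L₀, ord ≤ 4.
Derive L from L₀ (diff closure).
L = (136 + 320·x + 256·x^2) + (290 + 1464·x + 2400·x^2 + 1280·x^3)·Dx + (92 + 740·x + 1992·x^2 + 2240·x^3 + 896·x^4)·Dx^2 + (5 + 58·x + 245·x^2 + 464·x^3 + 400·x^4 + 128·x^5)·Dx^3  (order 3).
h: a_k = 0, -32, 120, -1280/3, 4700/3, -88816/15, 22792, -3105024/35, 2434078/7, -431299096/315, …
ICs: h(0) = 0, h′(0) = -32, h′′(0) = 240.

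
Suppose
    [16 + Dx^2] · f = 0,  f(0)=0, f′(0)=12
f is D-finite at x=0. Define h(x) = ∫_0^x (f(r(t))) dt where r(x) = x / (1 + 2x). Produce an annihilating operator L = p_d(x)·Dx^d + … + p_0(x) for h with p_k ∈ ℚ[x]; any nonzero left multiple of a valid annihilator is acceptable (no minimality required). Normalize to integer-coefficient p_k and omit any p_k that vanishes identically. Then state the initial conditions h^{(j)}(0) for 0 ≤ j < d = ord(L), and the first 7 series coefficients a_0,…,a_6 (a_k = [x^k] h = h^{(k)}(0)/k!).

f: a_k = 0, 12, 0, -32, 0, 128/5, 0, …
L₀ from L_f via x↦r, Dx↦r'^{-1}Dx.
∫: right-multiply L₀ by Dx.
L = 16·Dx + (4 + 24·x + 48·x^2 + 32·x^3)·Dx^2 + (1 + 8·x + 24·x^2 + 32·x^3 + 16·x^4)·Dx^3  (order 3).
h: a_k = 0, 0, 6, -8, 4, 96/5, -1376/15, …
ICs: h(0) = 0, h′(0) = 0, h′′(0) = 12.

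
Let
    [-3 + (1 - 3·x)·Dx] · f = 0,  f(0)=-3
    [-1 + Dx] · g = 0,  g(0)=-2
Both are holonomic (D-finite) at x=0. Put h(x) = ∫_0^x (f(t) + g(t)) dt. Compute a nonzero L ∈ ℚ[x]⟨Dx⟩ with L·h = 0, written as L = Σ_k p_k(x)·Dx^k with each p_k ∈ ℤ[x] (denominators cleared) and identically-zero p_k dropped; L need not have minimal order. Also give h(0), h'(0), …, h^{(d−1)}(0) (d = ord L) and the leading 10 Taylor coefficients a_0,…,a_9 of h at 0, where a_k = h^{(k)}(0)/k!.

L = (-15 - 9·x)·Dx + (17 + 6·x - 9·x^2)·Dx^2 + (-2 + 3·x + 9·x^2)·Dx^3  (order 3).
h: a_k = 0, -5, -11/2, -28/3, -61/3, -2917/60, -43741/360, -787321/2520, -16533721/20160, -396809281/181440, …
ICs: h(0) = 0, h′(0) = -5, h′′(0) = -11.

f: a_k = -3, -9, -27, -81, -243, -729, -2187, -6561, -19683, -59049, …
g: a_k = -2, -2, -1, -1/3, -1/12, -1/60, -1/360, -1/2520, -1/20160, -1/181440, …
Sum ⇒ L₀ = lclm(L_f,L_g) in ℚ(x)⟨Dx⟩.
h=∫h₀ ⇒ L = L₀·Dx.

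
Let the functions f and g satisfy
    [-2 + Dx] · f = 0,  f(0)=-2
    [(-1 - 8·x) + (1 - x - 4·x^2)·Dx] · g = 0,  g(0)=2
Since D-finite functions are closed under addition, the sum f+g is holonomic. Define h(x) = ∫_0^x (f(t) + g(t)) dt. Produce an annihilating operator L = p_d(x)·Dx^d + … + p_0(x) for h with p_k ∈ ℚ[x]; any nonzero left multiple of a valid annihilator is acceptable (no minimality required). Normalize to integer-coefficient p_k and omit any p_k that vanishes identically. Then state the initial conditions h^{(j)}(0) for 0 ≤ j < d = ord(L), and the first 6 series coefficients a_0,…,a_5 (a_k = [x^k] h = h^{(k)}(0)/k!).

L = (16 + 20·x + 240·x^2 + 128·x^3)·Dx + (-6 - 32·x - 124·x^2 + 32·x^3 + 64·x^4)·Dx^2 + (-1 + 11·x + 2·x^2 - 48·x^3 - 32·x^4)·Dx^3  (order 3).
h: a_k = 0, 0, -1, 2, 23/6, 34/3, …
ICs: h(0) = 0, h′(0) = 0, h′′(0) = -2.

f: a_k = -2, -4, -4, -8/3, -4/3, -8/15, …
g: a_k = 2, 2, 10, 18, 58, 130, …
Weyl lclm of L_f,L_g ⇒ L₀ (ord ≤ 2).
∫: right-multiply L₀ by Dx.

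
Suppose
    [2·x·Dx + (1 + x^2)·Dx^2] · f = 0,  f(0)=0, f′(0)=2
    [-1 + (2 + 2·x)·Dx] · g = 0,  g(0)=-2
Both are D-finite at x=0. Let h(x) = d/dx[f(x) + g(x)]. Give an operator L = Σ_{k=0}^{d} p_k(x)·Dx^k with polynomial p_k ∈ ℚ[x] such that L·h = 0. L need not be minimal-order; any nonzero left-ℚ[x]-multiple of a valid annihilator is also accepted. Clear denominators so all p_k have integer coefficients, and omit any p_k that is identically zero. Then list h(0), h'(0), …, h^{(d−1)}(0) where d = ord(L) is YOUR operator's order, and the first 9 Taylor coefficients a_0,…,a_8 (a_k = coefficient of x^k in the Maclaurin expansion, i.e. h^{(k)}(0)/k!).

L = (-4 - 10·x + 12·x^2 + 6·x^3) + (-11 - 16·x + 10·x^2 + 48·x^3 + 21·x^4)·Dx + (-2 + 6·x + 12·x^2 + 12·x^3 + 14·x^4 + 6·x^5)·Dx^2  (order 2).
h: a_k = 1, 1/2, -19/8, 5/16, 221/128, 63/256, -2279/1024, 429/2048, 59101/32768, …
ICs: h(0) = 1, h′(0) = 1/2.

f: a_k = 0, 2, 0, -2/3, 0, 2/5, 0, -2/7, 0, …
g: a_k = -2, -1, 1/4, -1/8, 5/64, -7/128, 21/512, -33/1024, 429/16384, …
Sum ⇒ L₀ = lclm(L_f,L_g) in ℚ(x)⟨Dx⟩.
h=h₀': d/dx-closure on L₀ ⇒ L.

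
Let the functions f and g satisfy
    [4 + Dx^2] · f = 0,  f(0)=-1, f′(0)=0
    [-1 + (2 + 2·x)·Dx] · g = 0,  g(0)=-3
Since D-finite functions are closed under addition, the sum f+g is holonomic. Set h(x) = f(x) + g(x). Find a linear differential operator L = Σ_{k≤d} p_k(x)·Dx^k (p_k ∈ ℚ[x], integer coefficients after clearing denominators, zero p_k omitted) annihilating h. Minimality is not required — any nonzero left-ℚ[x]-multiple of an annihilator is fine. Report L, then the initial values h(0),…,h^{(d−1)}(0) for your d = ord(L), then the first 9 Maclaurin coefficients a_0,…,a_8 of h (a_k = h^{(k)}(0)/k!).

f: a_k = -1, 0, 2, 0, -2/3, 0, 4/45, 0, -2/315, …
g: a_k = -3, -3/2, 3/8, -3/16, 15/128, -21/256, 63/1024, -99/2048, 1287/32768, …
Weyl lclm of L_f,L_g ⇒ L₀ (ord ≤ 3).
L = (-76 - 128·x - 64·x^2) + (120 + 376·x + 384·x^2 + 128·x^3)·Dx + (-19 - 32·x - 16·x^2)·Dx^2 + (30 + 94·x + 96·x^2 + 32·x^3)·Dx^3  (order 3).
h: a_k = -4, -3/2, 19/8, -3/16, -211/384, -21/256, 6931/46080, -99/2048, 339869/10321920, …
ICs: h(0) = -4, h′(0) = -3/2, h′′(0) = 19/4.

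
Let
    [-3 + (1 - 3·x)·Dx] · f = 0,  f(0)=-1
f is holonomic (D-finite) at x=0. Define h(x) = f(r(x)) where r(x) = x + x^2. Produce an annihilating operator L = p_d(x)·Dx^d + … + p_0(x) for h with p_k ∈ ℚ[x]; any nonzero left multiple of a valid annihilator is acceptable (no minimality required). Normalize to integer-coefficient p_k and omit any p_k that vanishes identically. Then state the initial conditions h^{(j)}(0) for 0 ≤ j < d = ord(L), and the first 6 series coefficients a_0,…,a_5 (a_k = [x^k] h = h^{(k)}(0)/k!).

L = (3 + 6·x) + (-1 + 3·x + 3·x^2)·Dx  (order 1).
h: a_k = -1, -3, -12, -45, -171, -648, …
ICs: h(0) = -1.

f: a_k = -1, -3, -9, -27, -81, -243, …
h₀=f(r): pull back L_f along r ⇒ L₀.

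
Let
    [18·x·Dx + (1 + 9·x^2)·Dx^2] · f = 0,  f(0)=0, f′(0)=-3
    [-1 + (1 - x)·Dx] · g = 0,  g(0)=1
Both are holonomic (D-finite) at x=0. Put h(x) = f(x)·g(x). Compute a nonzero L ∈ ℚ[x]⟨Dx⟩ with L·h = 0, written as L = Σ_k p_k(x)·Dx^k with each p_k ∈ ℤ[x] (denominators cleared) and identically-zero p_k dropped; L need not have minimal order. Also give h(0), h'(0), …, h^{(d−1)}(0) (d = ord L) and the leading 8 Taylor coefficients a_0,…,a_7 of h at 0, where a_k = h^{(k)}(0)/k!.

L = 18·x + (2 - 18·x + 36·x^2)·Dx + (-1 + x - 9·x^2 + 9·x^3)·Dx^2  (order 2).
h: a_k = 0, -3, -3, 6, 6, -213/5, -213/5, 9444/35, …
ICs: h(0) = 0, h′(0) = -3.

f: a_k = 0, -3, 0, 9, 0, -243/5, 0, 2187/7, …
g: a_k = 1, 1, 1, 1, 1, 1, 1, 1, …
L₀ := L_f ⊗_s L_g (sym. prod.), ord ≤ 2.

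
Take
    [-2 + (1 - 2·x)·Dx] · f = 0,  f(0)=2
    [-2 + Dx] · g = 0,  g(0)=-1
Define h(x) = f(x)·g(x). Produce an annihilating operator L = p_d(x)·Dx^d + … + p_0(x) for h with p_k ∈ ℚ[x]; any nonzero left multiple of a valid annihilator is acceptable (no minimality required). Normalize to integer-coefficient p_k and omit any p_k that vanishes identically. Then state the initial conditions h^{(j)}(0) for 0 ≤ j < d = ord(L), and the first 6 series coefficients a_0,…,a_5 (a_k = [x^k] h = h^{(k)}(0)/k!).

L = (4 - 4·x) + (-1 + 2·x)·Dx  (order 1).
h: a_k = -2, -8, -20, -128/3, -260/3, -2608/15, …
ICs: h(0) = -2.

f: a_k = 2, 4, 8, 16, 32, 64, …
g: a_k = -1, -2, -2, -4/3, -2/3, -4/15, …
L₀ := L_f ⊗_s L_g (sym. prod.), ord ≤ 1.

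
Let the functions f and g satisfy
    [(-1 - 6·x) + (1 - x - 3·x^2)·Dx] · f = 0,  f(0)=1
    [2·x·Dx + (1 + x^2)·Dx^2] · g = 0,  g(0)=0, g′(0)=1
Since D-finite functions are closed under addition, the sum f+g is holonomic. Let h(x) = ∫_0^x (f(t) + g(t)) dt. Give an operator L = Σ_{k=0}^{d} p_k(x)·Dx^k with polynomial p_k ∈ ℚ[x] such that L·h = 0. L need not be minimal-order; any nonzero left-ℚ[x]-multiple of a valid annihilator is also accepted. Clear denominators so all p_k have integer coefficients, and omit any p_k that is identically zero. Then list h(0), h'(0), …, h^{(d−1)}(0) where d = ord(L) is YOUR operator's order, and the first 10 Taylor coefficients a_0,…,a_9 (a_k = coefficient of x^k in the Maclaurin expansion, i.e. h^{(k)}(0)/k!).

f: a_k = 1, 1, 4, 7, 19, 40, 97, 217, 508, 1159, …
g: a_k = 0, 1, 0, -1/3, 0, 1/5, 0, -1/7, 0, 1/9, …
Sum ⇒ L₀ = lclm(L_f,L_g) in ℚ(x)⟨Dx⟩.
Integrate: L := L₀·Dx.
L = (-8 + 32·x + 300·x^2 + 504·x^3 + 1134·x^4 + 162·x^6)·Dx^2 + (22 + 148·x + 184·x^2 + 576·x^3 + 441·x^4 + 918·x^5 + 27·x^6 + 162·x^7)·Dx^3 + (-4 - 6·x - 18·x^2 + 60·x^3 + 85·x^4 + 75·x^5 + 126·x^6 + 9·x^7 + 27·x^8)·Dx^4  (order 4).
h: a_k = 0, 1, 1, 4/3, 5/3, 19/5, 67/10, 97/7, 759/28, 508/9, …
ICs: h(0) = 0, h′(0) = 1, h′′(0) = 2, h′′′(0) = 8.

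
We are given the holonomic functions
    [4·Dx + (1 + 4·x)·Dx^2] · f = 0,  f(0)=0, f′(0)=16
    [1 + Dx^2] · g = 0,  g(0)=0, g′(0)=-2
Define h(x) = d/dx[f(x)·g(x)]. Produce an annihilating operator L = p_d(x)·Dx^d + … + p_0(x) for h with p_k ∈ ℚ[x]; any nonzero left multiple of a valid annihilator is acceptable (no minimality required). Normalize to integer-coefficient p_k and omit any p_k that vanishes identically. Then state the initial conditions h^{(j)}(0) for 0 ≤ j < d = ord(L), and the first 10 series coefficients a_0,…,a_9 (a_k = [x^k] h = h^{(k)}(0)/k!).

L = (-12355 - 1064·x - 6288·x^2 - 16128·x^3 - 13568·x^4 + 6144·x^5 + 4096·x^6) + (-3384 - 15968·x - 14080·x^2 - 15360·x^3 + 10240·x^4 + 8192·x^5)·Dx + (-12502 - 2384·x - 10016·x^2 - 19968·x^3 - 14848·x^4 + 12288·x^5 + 8192·x^6)·Dx^2 + (-3384 - 15968·x - 14080·x^2 - 15360·x^3 + 10240·x^4 + 8192·x^5)·Dx^3 + (-147 - 1320·x - 3728·x^2 - 3840·x^3 - 1280·x^4 + 6144·x^5 + 4096·x^6)·Dx^4  (order 4).
h: a_k = 0, -64, 192, -1984/3, 7520/3, -28984/3, 564536/15, -9300272/63, 4071692/7, -1862268947/810, …
ICs: h(0) = 0, h′(0) = -64, h′′(0) = 384, h′′′(0) = -3968.

f: a_k = 0, 16, -32, 256/3, -256, 4096/5, -8192/3, 65536/7, -32768, 1048576/9, …
g: a_k = 0, -2, 0, 1/3, 0, -1/60, 0, 1/2520, 0, -1/181440, …
h₀=f·g: eliminate ⇒ L₀, order ≤ 2·2.
Derive L from L₀ (diff closure).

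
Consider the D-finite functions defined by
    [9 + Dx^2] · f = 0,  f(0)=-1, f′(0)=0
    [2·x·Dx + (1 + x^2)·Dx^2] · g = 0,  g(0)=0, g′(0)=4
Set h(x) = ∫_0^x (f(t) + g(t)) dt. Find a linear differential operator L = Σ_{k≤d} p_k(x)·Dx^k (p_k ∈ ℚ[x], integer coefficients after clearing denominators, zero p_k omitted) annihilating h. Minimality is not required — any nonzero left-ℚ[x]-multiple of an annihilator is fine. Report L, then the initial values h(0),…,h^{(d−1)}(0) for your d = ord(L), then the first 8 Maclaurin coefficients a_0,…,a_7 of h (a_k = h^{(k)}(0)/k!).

L = (-54·x + 540·x^3 + 162·x^5)·Dx^2 + (63 + 279·x^2 + 297·x^4 + 81·x^6)·Dx^3 + (-6·x + 60·x^3 + 18·x^5)·Dx^4 + (7 + 31·x^2 + 33·x^4 + 9·x^6)·Dx^5  (order 5).
h: a_k = 0, -1, 2, 3/2, -1/3, -27/40, 2/15, 81/560, …
ICs: h(0) = 0, h′(0) = -1, h′′(0) = 4, h′′′(0) = 9, h′′′′(0) = -8.

f: a_k = -1, 0, 9/2, 0, -27/8, 0, 81/80, 0, …
g: a_k = 0, 4, 0, -4/3, 0, 4/5, 0, -4/7, …
L₀ := lclm(L_f,L_g); ord L₀ ≤ 2+2.
h=∫₀ˣh₀: take L = L₀·Dx.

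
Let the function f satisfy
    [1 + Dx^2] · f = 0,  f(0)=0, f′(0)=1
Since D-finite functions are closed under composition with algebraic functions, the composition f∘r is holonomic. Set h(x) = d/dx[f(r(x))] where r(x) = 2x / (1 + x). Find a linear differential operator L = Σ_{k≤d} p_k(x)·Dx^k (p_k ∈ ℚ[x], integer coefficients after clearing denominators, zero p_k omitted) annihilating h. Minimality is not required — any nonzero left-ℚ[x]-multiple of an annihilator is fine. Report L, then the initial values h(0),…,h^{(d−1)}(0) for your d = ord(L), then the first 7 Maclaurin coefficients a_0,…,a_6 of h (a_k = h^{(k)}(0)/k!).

L = (10 + 12·x + 6·x^2) + (6 + 18·x + 18·x^2 + 6·x^3)·Dx + (1 + 4·x + 6·x^2 + 4·x^3 + x^4)·Dx^2  (order 2).
h: a_k = 2, -4, 2, 8, -86/3, 60, -4418/45, …
ICs: h(0) = 2, h′(0) = -4.

f: a_k = 0, 1, 0, -1/6, 0, 1/120, 0, …
Substitute x→r, Dx→(1/r')Dx; clear ⇒ L₀.
h₀' ⇒ L via d/dx closure of L₀.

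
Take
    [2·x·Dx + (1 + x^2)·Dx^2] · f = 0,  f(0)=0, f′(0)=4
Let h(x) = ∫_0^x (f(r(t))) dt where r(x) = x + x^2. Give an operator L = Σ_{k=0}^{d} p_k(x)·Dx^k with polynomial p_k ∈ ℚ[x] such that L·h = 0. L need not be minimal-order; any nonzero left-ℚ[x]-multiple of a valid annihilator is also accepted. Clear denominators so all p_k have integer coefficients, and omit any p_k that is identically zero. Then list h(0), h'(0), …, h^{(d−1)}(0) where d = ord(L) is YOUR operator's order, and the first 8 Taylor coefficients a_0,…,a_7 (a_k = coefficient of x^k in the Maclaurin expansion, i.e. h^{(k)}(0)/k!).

L = (-2 + 2·x + 8·x^2 + 12·x^3 + 6·x^4)·Dx^2 + (1 + 2·x + x^2 + 4·x^3 + 5·x^4 + 2·x^5)·Dx^3  (order 3).
h: a_k = 0, 0, 2, 4/3, -1/3, -4/5, -8/15, 8/21, …
ICs: h(0) = 0, h′(0) = 0, h′′(0) = 4.

f: a_k = 0, 4, 0, -4/3, 0, 4/5, 0, -4/7, …
L₀ from L_f via x↦r, Dx↦r'^{-1}Dx.
h=∫h₀ ⇒ L = L₀·Dx.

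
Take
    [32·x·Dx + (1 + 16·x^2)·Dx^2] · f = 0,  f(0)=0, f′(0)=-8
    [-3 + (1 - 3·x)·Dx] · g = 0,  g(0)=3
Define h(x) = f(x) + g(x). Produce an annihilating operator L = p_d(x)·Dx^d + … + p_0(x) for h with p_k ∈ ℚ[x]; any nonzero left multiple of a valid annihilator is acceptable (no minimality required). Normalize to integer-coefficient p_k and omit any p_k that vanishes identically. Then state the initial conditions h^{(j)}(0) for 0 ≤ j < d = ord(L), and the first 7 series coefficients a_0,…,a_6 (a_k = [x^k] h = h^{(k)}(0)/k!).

f: a_k = 0, -8, 0, 128/3, 0, -2048/5, 0, …
g: a_k = 3, 9, 27, 81, 243, 729, 2187, …
h₀=f+g: left-lcm gives L₀, ord ≤ 3.
L = (96 - 1152·x - 4608·x^2)·Dx + (-43 + 96·x - 240·x^2 - 4608·x^3)·Dx^2 + (3 + 7·x + 112·x^3 - 768·x^4)·Dx^3  (order 3).
h: a_k = 3, 1, 27, 371/3, 243, 1597/5, 2187, …
ICs: h(0) = 3, h′(0) = 1, h′′(0) = 54.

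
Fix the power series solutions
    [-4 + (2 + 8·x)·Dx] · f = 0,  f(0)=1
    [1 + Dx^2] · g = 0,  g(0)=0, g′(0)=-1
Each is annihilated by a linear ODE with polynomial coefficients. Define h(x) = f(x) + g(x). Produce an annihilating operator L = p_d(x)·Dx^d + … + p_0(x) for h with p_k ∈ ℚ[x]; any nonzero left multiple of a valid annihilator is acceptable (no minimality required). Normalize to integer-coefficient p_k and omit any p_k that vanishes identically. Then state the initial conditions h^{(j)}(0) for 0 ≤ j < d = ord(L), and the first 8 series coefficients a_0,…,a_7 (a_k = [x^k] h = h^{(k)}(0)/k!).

f: a_k = 1, 2, -2, 4, -10, 28, -84, 264, …
g: a_k = 0, -1, 0, 1/6, 0, -1/120, 0, 1/5040, …
h₀=f+g: left-lcm gives L₀, ord ≤ 3.
L = (-26 - 16·x - 32·x^2) + (-3 - 4·x + 48·x^2 + 64·x^3)·Dx + (-26 - 16·x - 32·x^2)·Dx^2 + (-3 - 4·x + 48·x^2 + 64·x^3)·Dx^3  (order 3).
h: a_k = 1, 1, -2, 25/6, -10, 3359/120, -84, 1330561/5040, …
ICs: h(0) = 1, h′(0) = 1, h′′(0) = -4.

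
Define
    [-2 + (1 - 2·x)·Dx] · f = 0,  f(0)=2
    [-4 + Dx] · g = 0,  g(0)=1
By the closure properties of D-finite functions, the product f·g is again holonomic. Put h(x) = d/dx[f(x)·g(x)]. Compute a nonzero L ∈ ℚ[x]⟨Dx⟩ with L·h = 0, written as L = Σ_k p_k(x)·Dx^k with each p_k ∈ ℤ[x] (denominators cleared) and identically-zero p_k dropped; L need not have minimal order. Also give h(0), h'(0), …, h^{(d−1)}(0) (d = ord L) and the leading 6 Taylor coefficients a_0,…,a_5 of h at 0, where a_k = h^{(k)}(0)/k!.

f: a_k = 2, 4, 8, 16, 32, 64, …
g: a_k = 1, 4, 8, 32/3, 32/3, 128/15, …
Sym-product of L_f,L_g gives L₀ (≤ ord 1).
h=h₀': d/dx-closure on L₀ ⇒ L.
L = (20 - 48·x + 32·x^2) + (-3 + 10·x - 8·x^2)·Dx  (order 1).
h: a_k = 12, 80, 304, 896, 6976/3, 84736/15, …
ICs: h(0) = 12.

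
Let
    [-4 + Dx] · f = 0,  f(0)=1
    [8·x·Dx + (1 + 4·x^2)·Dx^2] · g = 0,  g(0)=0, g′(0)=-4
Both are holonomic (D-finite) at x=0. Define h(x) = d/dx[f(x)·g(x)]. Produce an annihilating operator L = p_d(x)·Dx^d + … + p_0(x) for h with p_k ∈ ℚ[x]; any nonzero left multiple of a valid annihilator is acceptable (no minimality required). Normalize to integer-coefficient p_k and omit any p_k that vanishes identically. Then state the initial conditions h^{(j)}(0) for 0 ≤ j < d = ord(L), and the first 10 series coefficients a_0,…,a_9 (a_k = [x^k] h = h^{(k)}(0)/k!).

L = (8 - 64·x + 224·x^2 - 256·x^3 + 256·x^4) + (-6 + 24·x - 88·x^2 + 96·x^3 - 128·x^4)·Dx + (1 - 2·x + 8·x^2 - 8·x^3 + 16·x^4)·Dx^2  (order 2).
h: a_k = -4, -32, -80, -256/3, -64, -512/3, -3328/15, 106496/315, 62464/105, -647168/405, …
ICs: h(0) = -4, h′(0) = -32.

f: a_k = 1, 4, 8, 32/3, 32/3, 128/15, 256/45, 1024/315, 512/315, 2048/2835, …
g: a_k = 0, -4, 0, 16/3, 0, -64/5, 0, 256/7, 0, -1024/9, …
h₀=f·g: eliminate ⇒ L₀, order ≤ 1·2.
h=h₀': d/dx-closure on L₀ ⇒ L.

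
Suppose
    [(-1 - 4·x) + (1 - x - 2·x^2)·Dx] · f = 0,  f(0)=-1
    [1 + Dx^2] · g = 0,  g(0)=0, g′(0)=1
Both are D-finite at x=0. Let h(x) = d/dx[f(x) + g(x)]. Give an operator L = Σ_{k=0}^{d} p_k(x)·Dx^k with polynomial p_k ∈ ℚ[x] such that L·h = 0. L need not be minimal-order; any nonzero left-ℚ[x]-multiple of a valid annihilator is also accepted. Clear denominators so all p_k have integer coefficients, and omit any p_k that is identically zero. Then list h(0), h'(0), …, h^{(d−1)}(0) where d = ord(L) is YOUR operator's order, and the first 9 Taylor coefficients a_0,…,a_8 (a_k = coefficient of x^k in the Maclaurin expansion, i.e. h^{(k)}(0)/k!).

f: a_k = -1, -1, -3, -5, -11, -21, -43, -85, -171, …
g: a_k = 0, 1, 0, -1/6, 0, 1/120, 0, -1/5040, 0, …
h₀=f+g: left-lcm gives L₀, ord ≤ 3.
h=h₀': d/dx-closure on L₀ ⇒ L.
L = (270 + 1200·x + 2862·x^2 + 1860·x^3 + 1920·x^4 + 144·x^5 + 96·x^6) + (-31 - 115·x + 75·x^2 + 241·x^3 + 430·x^4 + 372·x^5 + 56·x^6 + 32·x^7)·Dx + (270 + 1200·x + 2862·x^2 + 1860·x^3 + 1920·x^4 + 144·x^5 + 96·x^6)·Dx^2 + (-31 - 115·x + 75·x^2 + 241·x^3 + 430·x^4 + 372·x^5 + 56·x^6 + 32·x^7)·Dx^3  (order 3).
h: a_k = 0, -6, -31/2, -44, -2519/24, -258, -428401/720, -1368, -123742079/40320, …
ICs: h(0) = 0, h′(0) = -6, h′′(0) = -31.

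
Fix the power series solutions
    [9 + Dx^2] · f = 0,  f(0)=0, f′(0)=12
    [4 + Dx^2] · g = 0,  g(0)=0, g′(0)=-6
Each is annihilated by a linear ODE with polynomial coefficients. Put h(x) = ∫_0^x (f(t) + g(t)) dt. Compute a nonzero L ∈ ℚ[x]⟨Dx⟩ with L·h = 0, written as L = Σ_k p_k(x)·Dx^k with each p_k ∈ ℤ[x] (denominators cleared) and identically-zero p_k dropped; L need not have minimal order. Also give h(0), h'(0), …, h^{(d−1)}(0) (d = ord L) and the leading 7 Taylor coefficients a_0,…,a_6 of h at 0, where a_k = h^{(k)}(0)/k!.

L = 36·Dx + 13·Dx^3 + Dx^5  (order 5).
h: a_k = 0, 0, 3, 0, -7/2, 0, 73/60, …
ICs: h(0) = 0, h′(0) = 0, h′′(0) = 6, h′′′(0) = 0, h′′′′(0) = -84.

f: a_k = 0, 12, 0, -18, 0, 81/10, 0, …
g: a_k = 0, -6, 0, 4, 0, -4/5, 0, …
L₀ := lclm(L_f,L_g); ord L₀ ≤ 2+2.
∫: right-multiply L₀ by Dx.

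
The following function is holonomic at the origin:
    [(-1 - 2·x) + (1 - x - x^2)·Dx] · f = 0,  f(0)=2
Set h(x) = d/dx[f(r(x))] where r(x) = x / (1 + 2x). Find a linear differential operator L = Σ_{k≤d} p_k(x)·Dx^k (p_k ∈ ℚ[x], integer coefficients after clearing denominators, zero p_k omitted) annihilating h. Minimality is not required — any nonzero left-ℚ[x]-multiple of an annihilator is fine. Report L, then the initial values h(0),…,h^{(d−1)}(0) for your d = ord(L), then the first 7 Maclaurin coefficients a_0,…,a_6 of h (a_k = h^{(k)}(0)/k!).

L = (-6·x - 18·x^2 - 16·x^3) + (-1 - 9·x - 27·x^2 - 30·x^3 - 8·x^4)·Dx  (order 1).
h: a_k = 2, 0, -6, 24, -80, 252, -770, …
ICs: h(0) = 2.

f: a_k = 2, 2, 4, 6, 10, 16, 26, …
Change of var in L_f (x↦r) gives L₀.
Derive L from L₀ (diff closure).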